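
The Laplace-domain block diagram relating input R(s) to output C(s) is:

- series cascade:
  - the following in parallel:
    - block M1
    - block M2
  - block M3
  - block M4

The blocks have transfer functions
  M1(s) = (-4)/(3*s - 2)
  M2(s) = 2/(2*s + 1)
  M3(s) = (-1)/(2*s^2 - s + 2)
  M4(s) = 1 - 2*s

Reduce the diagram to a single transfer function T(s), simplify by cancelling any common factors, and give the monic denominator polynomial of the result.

Step 1: reduce the parallel group M1, M2, giving (-2*s - 8)/(6*s^2 - s - 2)
Step 2: series reduction of (M1+M2), M3, M4, giving (-4*s^2 - 14*s + 8)/(12*s^4 - 8*s^3 + 9*s^2 - 4)
No further cancellation is possible in the step-2 result, so that is T(s). Its denominator becomes monic after dividing by the leading coefficient 12.

Therefore the answer is s^4 - 2*s^3/3 + 3*s^2/4 - 1/3.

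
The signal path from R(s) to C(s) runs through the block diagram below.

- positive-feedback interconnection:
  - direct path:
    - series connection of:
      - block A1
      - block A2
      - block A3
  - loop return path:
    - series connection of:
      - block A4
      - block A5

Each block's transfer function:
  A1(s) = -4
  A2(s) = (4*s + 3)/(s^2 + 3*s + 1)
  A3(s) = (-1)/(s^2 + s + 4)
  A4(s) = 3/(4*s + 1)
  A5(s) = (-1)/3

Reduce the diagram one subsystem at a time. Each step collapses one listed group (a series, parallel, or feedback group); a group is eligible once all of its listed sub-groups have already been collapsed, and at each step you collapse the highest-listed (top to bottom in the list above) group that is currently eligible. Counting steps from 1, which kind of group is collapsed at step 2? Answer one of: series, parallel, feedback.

The answer is series.

Reasoning:
Step 1 - multiply A1, A2, A3 (series)
Step 2 - series reduction of A4, A5
Step 3 - reduce the feedback loop with forward (A1*A2*A3) and return (A4*A5)
Step 2 collapses a series group.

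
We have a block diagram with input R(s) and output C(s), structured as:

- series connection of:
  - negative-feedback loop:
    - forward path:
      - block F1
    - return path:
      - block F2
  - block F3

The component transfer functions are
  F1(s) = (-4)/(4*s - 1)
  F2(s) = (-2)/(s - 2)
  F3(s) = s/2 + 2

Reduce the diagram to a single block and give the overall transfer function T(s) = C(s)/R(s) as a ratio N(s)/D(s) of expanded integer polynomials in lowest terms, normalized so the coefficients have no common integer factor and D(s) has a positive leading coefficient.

The answer is (-2*s^2 - 4*s + 16)/(4*s^2 - 9*s + 10).

Reasoning:
(1) reduce the feedback loop with forward F1 and return F2: (8 - 4*s)/(4*s^2 - 9*s + 10)
(2) reduce the series chain [F1/(1+F1*F2)], F3 - this is the overall T(s), already in the required normalized form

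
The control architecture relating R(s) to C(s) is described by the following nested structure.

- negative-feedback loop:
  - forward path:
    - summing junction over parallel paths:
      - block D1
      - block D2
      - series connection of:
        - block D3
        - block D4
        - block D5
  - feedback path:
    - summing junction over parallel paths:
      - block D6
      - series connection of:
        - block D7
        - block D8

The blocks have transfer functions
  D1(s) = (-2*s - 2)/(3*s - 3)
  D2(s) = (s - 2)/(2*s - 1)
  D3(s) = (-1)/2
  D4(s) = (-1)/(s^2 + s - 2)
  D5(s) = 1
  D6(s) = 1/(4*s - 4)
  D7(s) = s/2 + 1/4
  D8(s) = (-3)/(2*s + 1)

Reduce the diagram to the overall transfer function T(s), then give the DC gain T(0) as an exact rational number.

Step 1 - series reduction of D3, D4, D5 = 1/(2*s^2 + 2*s - 4)
Step 2 - parallel reduction of D1, D2, (D3*D4*D5) = (-2*s^3 - 26*s^2 - 22*s + 29)/(12*s^3 + 6*s^2 - 30*s + 12)
Step 3 - combine D7, D8 in series = (-3)/4
Step 4 - parallel reduction of D6, (D7*D8) = (4 - 3*s)/(4*s - 4)
Step 5 - reduce the feedback loop with forward (D1+D2+(D3*D4*D5)) and return (D6+(D7*D8)) = (-8*s^4 - 96*s^3 + 16*s^2 + 204*s - 116)/(54*s^4 + 46*s^3 - 182*s^2 - 7*s + 68)
The step-5 result is T(s). Setting s = 0: T(0) = -116/68 = -29/17.

Therefore the answer is -29/17.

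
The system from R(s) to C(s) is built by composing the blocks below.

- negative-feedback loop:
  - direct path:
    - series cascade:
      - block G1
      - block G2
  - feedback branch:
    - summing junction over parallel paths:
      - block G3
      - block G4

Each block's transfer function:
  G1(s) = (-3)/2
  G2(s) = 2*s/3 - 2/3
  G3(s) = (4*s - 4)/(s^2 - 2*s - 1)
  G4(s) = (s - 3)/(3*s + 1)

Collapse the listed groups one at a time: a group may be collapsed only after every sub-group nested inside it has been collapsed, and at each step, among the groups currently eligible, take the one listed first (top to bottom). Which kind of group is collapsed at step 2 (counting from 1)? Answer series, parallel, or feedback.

The answer is parallel.

Reasoning:
1. cascade G1, G2
2. reduce the parallel group G3, G4
3. feedback reduction of (G1*G2), (G3+G4)
So the answer for step 2 is parallel.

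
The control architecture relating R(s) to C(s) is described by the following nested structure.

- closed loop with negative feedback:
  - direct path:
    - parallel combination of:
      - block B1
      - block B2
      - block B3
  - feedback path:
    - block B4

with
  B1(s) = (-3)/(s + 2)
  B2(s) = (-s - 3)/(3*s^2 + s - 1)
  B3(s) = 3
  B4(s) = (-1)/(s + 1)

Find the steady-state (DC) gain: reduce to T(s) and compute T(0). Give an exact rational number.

Reducing step by step:

1. add B1, B2, B3 (parallel) -> (9*s^3 + 11*s^2 - 5*s - 9)/(3*s^3 + 7*s^2 + s - 2)
2. feedback reduction of (B1+B2+B3), B4 -> (9*s^4 + 20*s^3 + 6*s^2 - 14*s - 9)/(3*s^4 + s^3 - 3*s^2 + 4*s + 7)
The step-2 result is T(s). Setting s = 0: T(0) = -9/7.

Answer: -9/7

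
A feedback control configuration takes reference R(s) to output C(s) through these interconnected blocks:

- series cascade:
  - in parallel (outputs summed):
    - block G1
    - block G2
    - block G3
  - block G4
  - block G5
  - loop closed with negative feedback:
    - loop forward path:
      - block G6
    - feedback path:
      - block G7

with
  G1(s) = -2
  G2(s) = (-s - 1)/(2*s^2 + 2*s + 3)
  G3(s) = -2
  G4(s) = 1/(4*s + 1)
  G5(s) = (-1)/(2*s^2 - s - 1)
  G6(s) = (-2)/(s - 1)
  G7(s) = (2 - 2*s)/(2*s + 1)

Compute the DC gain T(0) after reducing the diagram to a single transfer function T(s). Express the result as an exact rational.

Step 1 - add G1, G2, G3 (parallel) -> (-8*s^2 - 9*s - 13)/(2*s^2 + 2*s + 3)
Step 2 - apply the feedback formula to G6, G7 -> (-4*s - 2)/(2*s^2 + 3*s - 5)
Step 3 - reduce the series chain (G1+G2+G3), G4, G5, [G6/(1+G6*G7)] -> (-16*s^2 - 18*s - 26)/(16*s^6 + 28*s^5 - 26*s^4 - 20*s^3 - 59*s^2 + 46*s + 15)
Evaluating the step-3 result (the overall T(s)) at s = 0 gives T(0) = -26/15.

Therefore the answer is -26/15.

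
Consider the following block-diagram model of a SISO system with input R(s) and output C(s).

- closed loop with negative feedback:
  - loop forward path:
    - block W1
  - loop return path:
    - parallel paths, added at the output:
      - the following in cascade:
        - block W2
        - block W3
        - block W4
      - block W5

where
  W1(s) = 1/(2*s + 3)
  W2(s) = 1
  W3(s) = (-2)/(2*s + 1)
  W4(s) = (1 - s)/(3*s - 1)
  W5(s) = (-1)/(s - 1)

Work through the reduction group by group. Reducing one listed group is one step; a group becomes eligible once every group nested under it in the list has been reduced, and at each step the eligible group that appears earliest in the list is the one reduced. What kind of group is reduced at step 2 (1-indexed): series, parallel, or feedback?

(1) combine W2, W3, W4 in series
(2) reduce the parallel group (W2*W3*W4), W5
(3) feedback reduction of W1, ((W2*W3*W4)+W5)
Step 2 collapses a parallel group.

Final answer: parallel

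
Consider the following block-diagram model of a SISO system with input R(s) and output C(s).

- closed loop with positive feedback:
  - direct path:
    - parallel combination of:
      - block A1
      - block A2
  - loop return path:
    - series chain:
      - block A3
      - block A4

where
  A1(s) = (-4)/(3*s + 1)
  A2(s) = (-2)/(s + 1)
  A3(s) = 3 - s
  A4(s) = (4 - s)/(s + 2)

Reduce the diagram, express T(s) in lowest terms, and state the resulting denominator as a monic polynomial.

Answer: s^3 - 54*s^2/13 + 87*s/13 + 74/13

Working:
[1] sum the parallel branches A1, A2: (-10*s - 6)/(3*s^2 + 4*s + 1)
[2] reduce the series chain A3, A4: (s^2 - 7*s + 12)/(s + 2)
[3] feedback reduction of (A1+A2), (A3*A4): (-10*s^2 - 26*s - 12)/(13*s^3 - 54*s^2 + 87*s + 74)
Step 3 gives the fully reduced T(s), with no common factor left to cancel. The denominator's leading coefficient is 13, so divide each of its coefficients by 13 to get the monic form.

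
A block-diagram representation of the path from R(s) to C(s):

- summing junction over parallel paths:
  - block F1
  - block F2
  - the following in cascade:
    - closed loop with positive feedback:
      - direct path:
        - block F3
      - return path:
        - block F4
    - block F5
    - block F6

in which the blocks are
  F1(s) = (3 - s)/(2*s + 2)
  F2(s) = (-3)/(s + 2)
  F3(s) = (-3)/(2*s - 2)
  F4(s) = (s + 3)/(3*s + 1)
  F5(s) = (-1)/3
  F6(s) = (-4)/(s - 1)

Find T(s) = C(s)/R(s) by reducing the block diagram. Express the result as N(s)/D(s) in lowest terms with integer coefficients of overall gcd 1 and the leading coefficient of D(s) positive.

Step 1 - close the feedback loop around F3, F4: (-9*s - 3)/(6*s^2 - s + 7)
Step 2 - combine [F3/(1-F3*F4)], F5, F6 in series: (-12*s - 4)/(6*s^3 - 7*s^2 + 8*s - 7)
Step 3 - combine F1, F2, ([F3/(1-F3*F4)]*F5*F6) in parallel: this yields T(s), and no further normalization is needed

Hence the answer: (-6*s^5 - 23*s^4 + 3*s^3 - 113*s^2 - 37*s - 16)/(12*s^5 + 22*s^4 - 2*s^3 + 6*s^2 - 10*s - 28)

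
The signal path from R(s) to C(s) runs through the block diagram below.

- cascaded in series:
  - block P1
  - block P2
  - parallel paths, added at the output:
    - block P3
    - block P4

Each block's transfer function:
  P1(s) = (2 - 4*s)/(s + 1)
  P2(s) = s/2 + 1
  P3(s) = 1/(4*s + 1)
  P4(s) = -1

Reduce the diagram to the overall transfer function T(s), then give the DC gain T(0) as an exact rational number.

Answer: 0

Working:
(1) parallel reduction of P3, P4 -> (-4*s)/(4*s + 1)
(2) series reduction of P1, P2, (P3+P4) -> (8*s^3 + 12*s^2 - 8*s)/(4*s^2 + 5*s + 1)
Evaluating the step-2 result (the overall T(s)) at s = 0 gives T(0) = 0/1 = 0.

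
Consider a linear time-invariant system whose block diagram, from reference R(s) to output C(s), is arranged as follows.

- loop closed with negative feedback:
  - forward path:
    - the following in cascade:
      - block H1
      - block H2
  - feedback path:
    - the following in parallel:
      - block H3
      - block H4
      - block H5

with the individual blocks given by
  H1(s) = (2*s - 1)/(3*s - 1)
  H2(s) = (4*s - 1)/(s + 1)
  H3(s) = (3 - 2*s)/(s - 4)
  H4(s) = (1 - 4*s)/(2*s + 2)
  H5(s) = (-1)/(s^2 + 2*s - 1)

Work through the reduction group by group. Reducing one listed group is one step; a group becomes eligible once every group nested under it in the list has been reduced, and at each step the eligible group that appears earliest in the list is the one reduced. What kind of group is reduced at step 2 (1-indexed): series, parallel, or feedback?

The answer is parallel.

Reasoning:
1. reduce the series chain H1, H2
2. parallel reduction of H3, H4, H5
3. reduce the feedback loop with forward (H1*H2) and return (H3+H4+H5)
At step 2 the group reduced is parallel.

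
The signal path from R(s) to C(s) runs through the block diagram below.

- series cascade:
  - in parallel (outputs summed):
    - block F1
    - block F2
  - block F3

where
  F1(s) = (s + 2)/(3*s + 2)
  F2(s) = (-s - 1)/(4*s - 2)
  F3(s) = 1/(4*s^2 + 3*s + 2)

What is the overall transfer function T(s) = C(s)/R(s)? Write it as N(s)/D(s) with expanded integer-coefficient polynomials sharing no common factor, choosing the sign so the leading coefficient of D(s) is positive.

(1) combine F1, F2 in parallel, giving (s^2 + s - 6)/(12*s^2 + 2*s - 4)
(2) reduce the series chain (F1+F2), F3, which is the overall transfer function T(s) = C(s)/R(s) in lowest terms

Therefore the answer is (s^2 + s - 6)/(48*s^4 + 44*s^3 + 14*s^2 - 8*s - 8).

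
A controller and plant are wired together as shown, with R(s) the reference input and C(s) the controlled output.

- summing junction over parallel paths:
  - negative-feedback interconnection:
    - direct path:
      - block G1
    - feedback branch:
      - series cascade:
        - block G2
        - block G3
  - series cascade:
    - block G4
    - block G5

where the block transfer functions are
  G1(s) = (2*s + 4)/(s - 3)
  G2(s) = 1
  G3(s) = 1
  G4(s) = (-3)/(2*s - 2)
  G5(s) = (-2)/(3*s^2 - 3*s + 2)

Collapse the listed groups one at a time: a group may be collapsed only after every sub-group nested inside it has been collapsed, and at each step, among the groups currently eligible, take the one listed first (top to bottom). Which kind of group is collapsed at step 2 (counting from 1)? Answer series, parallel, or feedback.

[1] reduce the series chain G2, G3
[2] reduce the feedback loop with forward G1 and return (G2*G3)
[3] multiply G4, G5 (series)
[4] parallel reduction of [G1/(1+G1*(G2*G3))], (G4*G5)
Step 2 collapses a feedback group.

Answer: feedback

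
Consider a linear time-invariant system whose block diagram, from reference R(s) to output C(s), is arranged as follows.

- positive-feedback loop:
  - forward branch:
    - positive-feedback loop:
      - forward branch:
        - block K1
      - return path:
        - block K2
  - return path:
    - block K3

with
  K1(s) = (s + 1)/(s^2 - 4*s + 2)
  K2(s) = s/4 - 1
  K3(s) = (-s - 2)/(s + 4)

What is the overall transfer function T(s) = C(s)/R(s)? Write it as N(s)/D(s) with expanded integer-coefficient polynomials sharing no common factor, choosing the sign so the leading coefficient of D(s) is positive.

The answer is (4*s^2 + 20*s + 16)/(3*s^3 + 3*s^2 - 28*s + 56).

Reasoning:
Step 1. collapse the loop (K1 forward, K2 return) gives (4*s + 4)/(3*s^2 - 13*s + 12)
Step 2. reduce the feedback loop with forward [K1/(1-K1*K2)] and return K3 - this is the overall T(s), already in the required normalized form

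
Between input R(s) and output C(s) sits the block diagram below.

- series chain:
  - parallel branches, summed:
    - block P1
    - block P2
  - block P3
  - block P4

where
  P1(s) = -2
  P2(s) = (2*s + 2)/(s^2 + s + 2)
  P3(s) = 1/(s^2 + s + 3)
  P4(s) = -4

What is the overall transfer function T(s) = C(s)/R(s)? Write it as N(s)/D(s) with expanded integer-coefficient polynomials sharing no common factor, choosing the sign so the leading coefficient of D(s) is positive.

Step 1 - reduce the parallel group P1, P2, giving (-2*s^2 - 2)/(s^2 + s + 2)
Step 2 - multiply (P1+P2), P3, P4 (series), giving the overall T(s)

Answer: (8*s^2 + 8)/(s^4 + 2*s^3 + 6*s^2 + 5*s + 6)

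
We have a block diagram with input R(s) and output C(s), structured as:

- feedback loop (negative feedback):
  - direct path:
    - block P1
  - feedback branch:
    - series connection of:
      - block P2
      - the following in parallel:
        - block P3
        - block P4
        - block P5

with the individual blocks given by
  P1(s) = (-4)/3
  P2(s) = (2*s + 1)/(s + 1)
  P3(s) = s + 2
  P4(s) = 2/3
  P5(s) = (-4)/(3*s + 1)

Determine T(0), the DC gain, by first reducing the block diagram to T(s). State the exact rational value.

Reducing step by step:

(1) sum the parallel branches P3, P4, P5 = (9*s^2 + 27*s - 4)/(9*s + 3)
(2) reduce the series chain P2, (P3+P4+P5) = (18*s^3 + 63*s^2 + 19*s - 4)/(9*s^2 + 12*s + 3)
(3) reduce the feedback loop with forward P1 and return (P2*(P3+P4+P5)) = (36*s^2 + 48*s + 12)/(72*s^3 + 225*s^2 + 40*s - 25)
DC gain: substitute s = 0 into T(s) from step 3: T(0) = 12/(-25) = -12/25.

Answer: -12/25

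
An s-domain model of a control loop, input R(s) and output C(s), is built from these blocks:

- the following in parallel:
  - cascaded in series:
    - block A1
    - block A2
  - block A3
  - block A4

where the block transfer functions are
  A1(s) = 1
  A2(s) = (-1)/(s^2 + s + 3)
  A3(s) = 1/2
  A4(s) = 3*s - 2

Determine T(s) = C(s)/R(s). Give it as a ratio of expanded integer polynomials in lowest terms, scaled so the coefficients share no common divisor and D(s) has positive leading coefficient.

1. combine A1, A2 in series -> (-1)/(s^2 + s + 3)
2. combine (A1*A2), A3, A4 in parallel, giving the overall T(s)

Answer: (6*s^3 + 3*s^2 + 15*s - 11)/(2*s^2 + 2*s + 6)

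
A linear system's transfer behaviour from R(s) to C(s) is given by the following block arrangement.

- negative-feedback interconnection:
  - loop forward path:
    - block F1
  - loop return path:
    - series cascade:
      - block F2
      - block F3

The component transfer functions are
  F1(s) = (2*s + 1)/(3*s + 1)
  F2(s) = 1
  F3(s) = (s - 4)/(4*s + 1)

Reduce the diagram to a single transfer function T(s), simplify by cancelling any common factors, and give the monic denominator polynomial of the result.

Answer: s^2 - 3/14

Working:
Step 1. series reduction of F2, F3, giving (s - 4)/(4*s + 1)
Step 2. feedback reduction of F1, (F2*F3), giving (8*s^2 + 6*s + 1)/(14*s^2 - 3)
No further cancellation is possible in the step-2 result, so that is T(s). Its denominator becomes monic after dividing by the leading coefficient 14.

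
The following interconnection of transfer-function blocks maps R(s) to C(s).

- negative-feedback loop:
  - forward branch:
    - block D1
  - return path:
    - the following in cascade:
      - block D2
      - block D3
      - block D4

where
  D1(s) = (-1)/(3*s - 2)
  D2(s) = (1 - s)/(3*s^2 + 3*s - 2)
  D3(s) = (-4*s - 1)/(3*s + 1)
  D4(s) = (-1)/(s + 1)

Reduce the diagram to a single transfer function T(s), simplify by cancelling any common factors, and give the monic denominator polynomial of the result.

Answer: s^5 + 5*s^4/3 - 5*s^3/9 - 29*s^2/27 + s/27 + 1/9

Working:
1. cascade D2, D3, D4 gives (-4*s^2 + 3*s + 1)/(9*s^4 + 21*s^3 + 9*s^2 - 5*s - 2)
2. close the feedback loop around D1, (D2*D3*D4) gives (-9*s^4 - 21*s^3 - 9*s^2 + 5*s + 2)/(27*s^5 + 45*s^4 - 15*s^3 - 29*s^2 + s + 3)
That last expression is T(s), already simplified. Scaling its denominator by 1/27 (the reciprocal of the leading coefficient) yields the monic denominator.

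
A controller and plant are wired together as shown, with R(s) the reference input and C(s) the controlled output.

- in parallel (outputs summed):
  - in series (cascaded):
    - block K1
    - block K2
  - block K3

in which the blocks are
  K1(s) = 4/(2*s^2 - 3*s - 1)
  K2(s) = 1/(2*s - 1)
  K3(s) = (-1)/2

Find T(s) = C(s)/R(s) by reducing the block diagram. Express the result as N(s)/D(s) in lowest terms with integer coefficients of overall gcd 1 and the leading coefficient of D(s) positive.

Reducing step by step:

1. multiply K1, K2 (series) -> 4/(4*s^3 - 8*s^2 + s + 1)
2. reduce the parallel group (K1*K2), K3, giving the overall T(s)

Answer: (-4*s^3 + 8*s^2 - s + 7)/(8*s^3 - 16*s^2 + 2*s + 2)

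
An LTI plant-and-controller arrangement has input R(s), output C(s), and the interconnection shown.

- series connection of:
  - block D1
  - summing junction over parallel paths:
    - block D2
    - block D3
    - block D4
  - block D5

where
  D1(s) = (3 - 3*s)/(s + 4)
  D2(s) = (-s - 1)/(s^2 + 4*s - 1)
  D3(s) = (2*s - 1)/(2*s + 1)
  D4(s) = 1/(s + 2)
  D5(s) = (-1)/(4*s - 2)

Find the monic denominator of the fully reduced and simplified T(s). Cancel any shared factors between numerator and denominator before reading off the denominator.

The answer is s^6 + 10*s^5 + 123*s^4/4 + 47*s^3/2 - 63*s^2/4 - 13*s/2 + 2.

Reasoning:
[1] parallel reduction of D2, D3, D4 gives (2*s^4 + 11*s^3 + 10*s^2 - 16*s - 1)/(2*s^4 + 13*s^3 + 20*s^2 + 3*s - 2)
[2] combine D1, (D2+D3+D4), D5 in series gives (6*s^5 + 27*s^4 - 3*s^3 - 78*s^2 + 45*s + 3)/(8*s^6 + 80*s^5 + 246*s^4 + 188*s^3 - 126*s^2 - 52*s + 16)
That last expression is T(s), already simplified. Scaling its denominator by 1/8 (the reciprocal of the leading coefficient) yields the monic denominator.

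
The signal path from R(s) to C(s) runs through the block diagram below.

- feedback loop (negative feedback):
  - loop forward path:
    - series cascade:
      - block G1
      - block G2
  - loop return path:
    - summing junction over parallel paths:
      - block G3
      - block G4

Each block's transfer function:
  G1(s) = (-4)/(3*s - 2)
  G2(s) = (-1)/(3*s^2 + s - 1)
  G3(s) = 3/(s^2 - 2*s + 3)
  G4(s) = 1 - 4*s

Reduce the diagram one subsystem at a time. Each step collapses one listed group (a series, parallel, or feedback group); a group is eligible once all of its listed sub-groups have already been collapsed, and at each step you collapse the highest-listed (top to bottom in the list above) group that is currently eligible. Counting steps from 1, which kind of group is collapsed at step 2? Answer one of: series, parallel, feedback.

Step 1. combine G1, G2 in series
Step 2. sum the parallel branches G3, G4
Step 3. reduce the feedback loop with forward (G1*G2) and return (G3+G4)
Step 2 collapses a parallel group.

Therefore the answer is parallel.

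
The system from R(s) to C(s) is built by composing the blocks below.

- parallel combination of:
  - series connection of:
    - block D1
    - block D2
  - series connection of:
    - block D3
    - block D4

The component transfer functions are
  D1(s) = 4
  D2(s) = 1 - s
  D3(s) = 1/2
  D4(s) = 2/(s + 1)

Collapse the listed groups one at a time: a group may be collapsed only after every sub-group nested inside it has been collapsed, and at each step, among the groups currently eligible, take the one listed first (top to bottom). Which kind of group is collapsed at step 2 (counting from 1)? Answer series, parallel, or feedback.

Reducing step by step:

Step 1. combine D1, D2 in series
Step 2. multiply D3, D4 (series)
Step 3. combine (D1*D2), (D3*D4) in parallel
So the answer for step 2 is series.

Answer: series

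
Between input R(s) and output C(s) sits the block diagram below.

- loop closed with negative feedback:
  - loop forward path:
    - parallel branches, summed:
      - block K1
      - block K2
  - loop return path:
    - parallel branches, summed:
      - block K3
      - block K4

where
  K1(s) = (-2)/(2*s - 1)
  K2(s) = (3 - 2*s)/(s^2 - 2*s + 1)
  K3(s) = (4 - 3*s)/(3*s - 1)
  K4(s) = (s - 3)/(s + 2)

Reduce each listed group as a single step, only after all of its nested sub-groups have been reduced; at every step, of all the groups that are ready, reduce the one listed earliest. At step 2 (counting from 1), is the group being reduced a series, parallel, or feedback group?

Answer: parallel

Working:
[1] parallel reduction of K1, K2
[2] sum the parallel branches K3, K4
[3] close the feedback loop around (K1+K2), (K3+K4)
So the answer for step 2 is parallel.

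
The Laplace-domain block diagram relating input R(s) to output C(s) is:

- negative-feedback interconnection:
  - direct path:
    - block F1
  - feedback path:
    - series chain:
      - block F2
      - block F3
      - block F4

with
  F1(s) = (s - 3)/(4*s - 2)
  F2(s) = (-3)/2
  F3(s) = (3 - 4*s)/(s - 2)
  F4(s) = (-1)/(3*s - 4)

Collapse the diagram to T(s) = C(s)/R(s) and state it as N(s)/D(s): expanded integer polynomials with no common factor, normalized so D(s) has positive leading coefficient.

Answer: (6*s^3 - 38*s^2 + 76*s - 48)/(24*s^3 - 104*s^2 + 149*s - 59)

Working:
[1] cascade F2, F3, F4, giving (9 - 12*s)/(6*s^2 - 20*s + 16)
[2] feedback reduction of F1, (F2*F3*F4), giving the overall T(s)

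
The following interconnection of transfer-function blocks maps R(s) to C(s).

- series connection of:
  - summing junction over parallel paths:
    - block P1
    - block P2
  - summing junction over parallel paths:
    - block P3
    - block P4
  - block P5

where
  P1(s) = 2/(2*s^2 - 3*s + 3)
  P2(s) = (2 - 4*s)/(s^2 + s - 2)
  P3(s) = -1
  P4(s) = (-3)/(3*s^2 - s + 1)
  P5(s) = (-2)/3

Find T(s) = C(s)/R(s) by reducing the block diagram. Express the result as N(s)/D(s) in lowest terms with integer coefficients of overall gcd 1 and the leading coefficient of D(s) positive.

The answer is (-48*s^5 + 124*s^4 - 196*s^3 + 188*s^2 - 132*s + 16)/(18*s^6 - 15*s^5 - 27*s^4 + 90*s^3 - 93*s^2 + 45*s - 18).

Reasoning:
Step 1: add P1, P2 (parallel); result (-8*s^3 + 18*s^2 - 16*s + 2)/(2*s^4 - s^3 - 4*s^2 + 9*s - 6)
Step 2: sum the parallel branches P3, P4; result (-3*s^2 + s - 4)/(3*s^2 - s + 1)
Step 3: series reduction of (P1+P2), (P3+P4), P5, giving the overall T(s)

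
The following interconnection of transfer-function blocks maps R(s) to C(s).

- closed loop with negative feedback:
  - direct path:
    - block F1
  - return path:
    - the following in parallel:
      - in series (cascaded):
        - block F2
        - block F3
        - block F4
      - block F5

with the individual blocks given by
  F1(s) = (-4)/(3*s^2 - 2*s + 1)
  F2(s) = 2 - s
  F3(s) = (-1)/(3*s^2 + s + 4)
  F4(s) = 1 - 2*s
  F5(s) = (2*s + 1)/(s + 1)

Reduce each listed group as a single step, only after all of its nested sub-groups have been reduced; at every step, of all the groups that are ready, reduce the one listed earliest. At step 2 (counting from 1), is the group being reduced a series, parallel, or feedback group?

Reducing step by step:

Step 1. series reduction of F2, F3, F4
Step 2. reduce the parallel group (F2*F3*F4), F5
Step 3. apply the feedback formula to F1, ((F2*F3*F4)+F5)
Step 2 collapses a parallel group.

Answer: parallel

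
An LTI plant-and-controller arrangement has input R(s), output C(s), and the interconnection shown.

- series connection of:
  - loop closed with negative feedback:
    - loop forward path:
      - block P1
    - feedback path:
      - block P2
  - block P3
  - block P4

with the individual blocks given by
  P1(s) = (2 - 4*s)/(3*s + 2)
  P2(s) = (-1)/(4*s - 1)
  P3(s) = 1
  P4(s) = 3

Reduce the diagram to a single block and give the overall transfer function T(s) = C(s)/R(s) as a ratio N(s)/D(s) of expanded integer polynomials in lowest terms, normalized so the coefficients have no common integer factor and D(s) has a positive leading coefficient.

Step 1: collapse the loop (P1 forward, P2 return); result (-16*s^2 + 12*s - 2)/(12*s^2 + 9*s - 4)
Step 2: series reduction of [P1/(1+P1*P2)], P3, P4, which is the overall transfer function T(s) = C(s)/R(s) in lowest terms

Therefore the answer is (-48*s^2 + 36*s - 6)/(12*s^2 + 9*s - 4).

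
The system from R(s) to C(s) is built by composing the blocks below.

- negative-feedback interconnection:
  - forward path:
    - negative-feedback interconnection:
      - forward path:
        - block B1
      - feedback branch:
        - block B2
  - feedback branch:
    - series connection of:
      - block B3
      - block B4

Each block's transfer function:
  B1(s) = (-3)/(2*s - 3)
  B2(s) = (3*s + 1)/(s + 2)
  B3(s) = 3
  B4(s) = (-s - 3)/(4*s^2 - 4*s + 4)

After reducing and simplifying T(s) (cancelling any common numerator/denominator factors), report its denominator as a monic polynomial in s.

(1) apply the feedback formula to B1, B2 -> (-3*s - 6)/(2*s^2 - 8*s - 9)
(2) series reduction of B3, B4 -> (-3*s - 9)/(4*s^2 - 4*s + 4)
(3) collapse the loop ([B1/(1+B1*B2)] forward, (B3*B4) return) -> (-12*s^3 - 12*s^2 + 12*s - 24)/(8*s^4 - 40*s^3 + 13*s^2 + 49*s + 18)
No further cancellation is possible in the step-3 result, so that is T(s). Its denominator becomes monic after dividing by the leading coefficient 8.

Hence the answer: s^4 - 5*s^3 + 13*s^2/8 + 49*s/8 + 9/4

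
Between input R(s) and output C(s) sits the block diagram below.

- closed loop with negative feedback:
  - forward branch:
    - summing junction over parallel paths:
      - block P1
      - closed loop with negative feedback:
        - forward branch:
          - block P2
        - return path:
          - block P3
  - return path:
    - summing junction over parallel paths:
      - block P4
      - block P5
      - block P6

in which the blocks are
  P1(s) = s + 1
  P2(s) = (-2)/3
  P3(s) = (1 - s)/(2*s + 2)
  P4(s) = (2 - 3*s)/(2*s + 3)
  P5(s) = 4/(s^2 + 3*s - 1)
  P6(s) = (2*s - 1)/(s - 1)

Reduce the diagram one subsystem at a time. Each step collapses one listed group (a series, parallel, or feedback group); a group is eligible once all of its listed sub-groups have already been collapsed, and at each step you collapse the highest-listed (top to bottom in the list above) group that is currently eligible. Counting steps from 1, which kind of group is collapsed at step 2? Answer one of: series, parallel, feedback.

Step 1: feedback reduction of P2, P3
Step 2: parallel reduction of P1, [P2/(1+P2*P3)]
Step 3: combine P4, P5, P6 in parallel
Step 4: feedback reduction of (P1+[P2/(1+P2*P3)]), (P4+P5+P6)
The group at step 2 is a parallel group.

Answer: parallel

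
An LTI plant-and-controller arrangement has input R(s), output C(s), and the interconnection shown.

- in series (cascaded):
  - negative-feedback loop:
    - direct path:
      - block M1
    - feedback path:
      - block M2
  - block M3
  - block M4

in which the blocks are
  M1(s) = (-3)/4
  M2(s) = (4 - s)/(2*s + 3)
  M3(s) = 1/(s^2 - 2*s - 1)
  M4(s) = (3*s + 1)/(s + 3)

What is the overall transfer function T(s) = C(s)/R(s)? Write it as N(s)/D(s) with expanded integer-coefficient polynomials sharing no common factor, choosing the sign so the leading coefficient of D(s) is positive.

The answer is (-18*s^2 - 33*s - 9)/(11*s^4 + 11*s^3 - 77*s^2 - 33*s).

Reasoning:
Step 1 - close the feedback loop around M1, M2 gives (-6*s - 9)/(11*s)
Step 2 - cascade [M1/(1+M1*M2)], M3, M4, which is the overall transfer function T(s) = C(s)/R(s) in lowest terms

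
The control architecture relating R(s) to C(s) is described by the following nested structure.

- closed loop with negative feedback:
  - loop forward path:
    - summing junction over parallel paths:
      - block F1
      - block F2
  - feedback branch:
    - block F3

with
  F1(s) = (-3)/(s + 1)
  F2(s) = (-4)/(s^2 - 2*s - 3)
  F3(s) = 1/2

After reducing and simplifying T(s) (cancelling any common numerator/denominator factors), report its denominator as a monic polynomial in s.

Step 1: reduce the parallel group F1, F2 = (5 - 3*s)/(s^2 - 2*s - 3)
Step 2: close the feedback loop around (F1+F2), F3 = (10 - 6*s)/(2*s^2 - 7*s - 1)
T(s) is the step-2 result (common factors already cancelled). Leading coefficient of the denominator: 2. Divide through by 2 for the monic polynomial.

Hence the answer: s^2 - 7*s/2 - 1/2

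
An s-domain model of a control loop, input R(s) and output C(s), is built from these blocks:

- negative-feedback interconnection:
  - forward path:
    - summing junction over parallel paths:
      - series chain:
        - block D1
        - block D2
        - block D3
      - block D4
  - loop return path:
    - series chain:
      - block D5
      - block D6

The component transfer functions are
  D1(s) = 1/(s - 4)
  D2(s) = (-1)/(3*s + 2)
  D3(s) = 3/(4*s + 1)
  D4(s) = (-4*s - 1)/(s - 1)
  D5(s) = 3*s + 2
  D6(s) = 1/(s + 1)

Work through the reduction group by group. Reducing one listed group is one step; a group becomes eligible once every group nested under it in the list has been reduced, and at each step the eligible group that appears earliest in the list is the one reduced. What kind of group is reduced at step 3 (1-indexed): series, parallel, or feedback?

Reducing step by step:

[1] cascade D1, D2, D3
[2] parallel reduction of (D1*D2*D3), D4
[3] multiply D5, D6 (series)
[4] feedback reduction of ((D1*D2*D3)+D4), (D5*D6)
The group at step 3 is a series group.

Answer: series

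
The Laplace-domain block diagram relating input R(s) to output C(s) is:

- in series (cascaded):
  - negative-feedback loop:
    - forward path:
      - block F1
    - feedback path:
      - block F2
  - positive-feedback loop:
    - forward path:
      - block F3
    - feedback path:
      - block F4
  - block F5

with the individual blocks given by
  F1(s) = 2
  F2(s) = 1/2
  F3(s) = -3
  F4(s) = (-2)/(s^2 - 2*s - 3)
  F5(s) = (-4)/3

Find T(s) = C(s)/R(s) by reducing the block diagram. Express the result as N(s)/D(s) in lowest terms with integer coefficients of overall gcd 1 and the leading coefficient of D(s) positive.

[1] feedback reduction of F1, F2, giving 1
[2] collapse the loop (F3 forward, F4 return), giving (-3*s^2 + 6*s + 9)/(s^2 - 2*s - 9)
[3] cascade [F1/(1+F1*F2)], [F3/(1-F3*F4)], F5, giving the overall T(s)

Final answer: (4*s^2 - 8*s - 12)/(s^2 - 2*s - 9)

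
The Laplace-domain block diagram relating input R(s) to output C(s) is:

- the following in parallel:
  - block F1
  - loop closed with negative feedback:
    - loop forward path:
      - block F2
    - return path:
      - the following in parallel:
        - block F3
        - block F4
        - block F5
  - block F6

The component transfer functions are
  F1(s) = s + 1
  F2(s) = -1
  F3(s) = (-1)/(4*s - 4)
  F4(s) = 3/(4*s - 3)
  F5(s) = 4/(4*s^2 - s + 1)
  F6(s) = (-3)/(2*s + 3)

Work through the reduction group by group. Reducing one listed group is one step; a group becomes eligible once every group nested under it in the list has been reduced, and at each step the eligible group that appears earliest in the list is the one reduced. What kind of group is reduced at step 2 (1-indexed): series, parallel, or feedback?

(1) combine F3, F4, F5 in parallel
(2) collapse the loop (F2 forward, (F3+F4+F5) return)
(3) reduce the parallel group F1, [F2/(1+F2*(F3+F4+F5))], F6
Step 2 collapses a feedback group.

Therefore the answer is feedback.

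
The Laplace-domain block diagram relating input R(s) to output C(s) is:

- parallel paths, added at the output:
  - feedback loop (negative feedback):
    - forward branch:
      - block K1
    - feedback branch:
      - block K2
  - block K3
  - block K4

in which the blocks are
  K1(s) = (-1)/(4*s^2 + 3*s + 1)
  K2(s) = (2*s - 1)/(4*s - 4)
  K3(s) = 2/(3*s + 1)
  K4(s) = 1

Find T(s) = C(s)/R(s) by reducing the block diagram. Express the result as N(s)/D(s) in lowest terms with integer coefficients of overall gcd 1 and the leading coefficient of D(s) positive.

First reduce the diagram to T(s).

(1) reduce the feedback loop with forward K1 and return K2; result (4 - 4*s)/(16*s^3 - 4*s^2 - 10*s - 3)
(2) add [K1/(1+K1*K2)], K3, K4 (parallel) - this is the overall T(s), already in the required normalized form

Answer: (48*s^4 + 36*s^3 - 54*s^2 - 31*s - 5)/(48*s^4 + 4*s^3 - 34*s^2 - 19*s - 3)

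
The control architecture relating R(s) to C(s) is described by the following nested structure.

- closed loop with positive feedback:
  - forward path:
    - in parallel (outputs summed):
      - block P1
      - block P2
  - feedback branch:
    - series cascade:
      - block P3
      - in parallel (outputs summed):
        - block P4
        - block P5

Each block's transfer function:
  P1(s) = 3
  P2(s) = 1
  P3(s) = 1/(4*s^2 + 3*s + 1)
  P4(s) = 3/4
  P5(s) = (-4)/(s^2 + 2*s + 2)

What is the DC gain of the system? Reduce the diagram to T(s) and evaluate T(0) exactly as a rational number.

Reducing step by step:

1. add P1, P2 (parallel) gives 4
2. combine P4, P5 in parallel gives (3*s^2 + 6*s - 10)/(4*s^2 + 8*s + 8)
3. combine P3, (P4+P5) in series gives (3*s^2 + 6*s - 10)/(16*s^4 + 44*s^3 + 60*s^2 + 32*s + 8)
4. feedback reduction of (P1+P2), (P3*(P4+P5)) gives (16*s^4 + 44*s^3 + 60*s^2 + 32*s + 8)/(4*s^4 + 11*s^3 + 12*s^2 + 2*s + 12)
DC gain: substitute s = 0 into T(s) from step 4: T(0) = 8/12 = 2/3.

Answer: 2/3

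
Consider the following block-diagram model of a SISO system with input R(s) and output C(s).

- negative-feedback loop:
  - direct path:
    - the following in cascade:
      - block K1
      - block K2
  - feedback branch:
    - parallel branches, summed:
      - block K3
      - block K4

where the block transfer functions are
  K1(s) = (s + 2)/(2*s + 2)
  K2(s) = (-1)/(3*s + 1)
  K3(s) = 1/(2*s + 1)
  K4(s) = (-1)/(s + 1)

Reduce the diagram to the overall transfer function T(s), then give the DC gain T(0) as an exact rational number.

Answer: -1

Working:
[1] series reduction of K1, K2; result (-s - 2)/(6*s^2 + 8*s + 2)
[2] reduce the parallel group K3, K4; result (-s)/(2*s^2 + 3*s + 1)
[3] apply the feedback formula to (K1*K2), (K3+K4); result (-2*s^3 - 7*s^2 - 7*s - 2)/(12*s^4 + 34*s^3 + 35*s^2 + 16*s + 2)
The step-3 result is T(s). Setting s = 0: T(0) = -2/2 = -1.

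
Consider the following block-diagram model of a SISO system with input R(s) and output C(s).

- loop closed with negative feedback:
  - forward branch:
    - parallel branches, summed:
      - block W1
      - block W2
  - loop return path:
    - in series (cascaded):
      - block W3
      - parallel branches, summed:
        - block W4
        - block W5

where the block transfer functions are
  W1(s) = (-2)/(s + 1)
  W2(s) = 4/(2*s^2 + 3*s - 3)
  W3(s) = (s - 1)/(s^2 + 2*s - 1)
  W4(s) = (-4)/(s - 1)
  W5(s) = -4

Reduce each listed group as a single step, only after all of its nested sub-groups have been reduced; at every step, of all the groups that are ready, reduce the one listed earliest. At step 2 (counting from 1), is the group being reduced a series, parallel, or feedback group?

Reducing step by step:

1. add W1, W2 (parallel)
2. parallel reduction of W4, W5
3. series reduction of W3, (W4+W5)
4. collapse the loop ((W1+W2) forward, (W3*(W4+W5)) return)
Step 2 collapses a parallel group.

Answer: parallel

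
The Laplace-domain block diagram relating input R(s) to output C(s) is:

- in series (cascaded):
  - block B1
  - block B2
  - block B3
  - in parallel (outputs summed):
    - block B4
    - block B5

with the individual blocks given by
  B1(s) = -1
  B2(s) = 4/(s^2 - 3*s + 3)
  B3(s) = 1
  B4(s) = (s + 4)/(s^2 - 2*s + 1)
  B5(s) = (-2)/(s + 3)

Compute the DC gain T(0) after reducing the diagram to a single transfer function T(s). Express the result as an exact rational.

First reduce the diagram to T(s).

[1] sum the parallel branches B4, B5 -> (-s^2 + 11*s + 10)/(s^3 + s^2 - 5*s + 3)
[2] multiply B1, B2, B3, (B4+B5) (series) -> (4*s^2 - 44*s - 40)/(s^5 - 2*s^4 - 5*s^3 + 21*s^2 - 24*s + 9)
Evaluating the step-2 result (the overall T(s)) at s = 0 gives T(0) = -40/9.

Answer: -40/9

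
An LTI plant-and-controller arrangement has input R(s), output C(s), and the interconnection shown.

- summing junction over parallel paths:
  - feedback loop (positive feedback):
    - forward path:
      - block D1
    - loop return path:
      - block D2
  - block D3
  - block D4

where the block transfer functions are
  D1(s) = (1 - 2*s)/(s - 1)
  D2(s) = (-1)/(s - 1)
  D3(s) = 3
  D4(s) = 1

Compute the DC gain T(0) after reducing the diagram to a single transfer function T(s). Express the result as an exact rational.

The answer is 7/2.

Reasoning:
Step 1: reduce the feedback loop with forward D1 and return D2, giving (-2*s^2 + 3*s - 1)/(s^2 - 4*s + 2)
Step 2: add [D1/(1-D1*D2)], D3, D4 (parallel), giving (2*s^2 - 13*s + 7)/(s^2 - 4*s + 2)
The step-2 result is T(s). Setting s = 0: T(0) = 7/2.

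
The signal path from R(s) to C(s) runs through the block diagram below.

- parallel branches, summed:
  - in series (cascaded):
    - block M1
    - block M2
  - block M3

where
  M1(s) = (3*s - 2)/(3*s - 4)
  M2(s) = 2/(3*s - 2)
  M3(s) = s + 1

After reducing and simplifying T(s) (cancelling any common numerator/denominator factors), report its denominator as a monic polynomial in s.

Answer: s - 4/3

Working:
Step 1: combine M1, M2 in series: 2/(3*s - 4)
Step 2: parallel reduction of (M1*M2), M3: (3*s^2 - s - 2)/(3*s - 4)
Step 2 gives the fully reduced T(s), with no common factor left to cancel. The denominator's leading coefficient is 3, so divide each of its coefficients by 3 to get the monic form.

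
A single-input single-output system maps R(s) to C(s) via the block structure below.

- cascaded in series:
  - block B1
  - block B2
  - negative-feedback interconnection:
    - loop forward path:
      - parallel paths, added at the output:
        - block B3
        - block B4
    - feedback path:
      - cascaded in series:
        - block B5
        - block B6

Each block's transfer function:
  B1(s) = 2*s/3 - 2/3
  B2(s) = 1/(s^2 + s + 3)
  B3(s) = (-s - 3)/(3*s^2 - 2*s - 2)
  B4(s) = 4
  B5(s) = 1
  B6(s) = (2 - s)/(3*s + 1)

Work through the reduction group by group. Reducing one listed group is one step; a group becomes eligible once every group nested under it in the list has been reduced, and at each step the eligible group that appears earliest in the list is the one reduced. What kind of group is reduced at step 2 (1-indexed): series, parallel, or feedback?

Step 1. sum the parallel branches B3, B4
Step 2. multiply B5, B6 (series)
Step 3. close the feedback loop around (B3+B4), (B5*B6)
Step 4. combine B1, B2, [(B3+B4)/(1+(B3+B4)*(B5*B6))] in series
The group at step 2 is a series group.

Final answer: series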